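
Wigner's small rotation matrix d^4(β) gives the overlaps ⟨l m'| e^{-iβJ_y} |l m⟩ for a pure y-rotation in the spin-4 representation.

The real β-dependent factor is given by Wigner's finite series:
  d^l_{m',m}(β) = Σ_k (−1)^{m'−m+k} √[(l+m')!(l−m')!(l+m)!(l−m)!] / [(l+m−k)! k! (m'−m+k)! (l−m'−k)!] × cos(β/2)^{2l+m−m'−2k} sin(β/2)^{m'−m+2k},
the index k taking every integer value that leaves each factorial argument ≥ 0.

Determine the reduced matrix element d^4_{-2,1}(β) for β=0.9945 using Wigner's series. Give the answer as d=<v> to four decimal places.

d^4_{-2,1}(β=0.9945) via Wigner's sum:
c=cos(0.9945/2)=0.878898, s=sin(0.9945/2)=0.477010; N=√[2·720·120·6]=1018.233765
Admissible k: 3..5 (factorial args all ≥0)
  k=3: (−1)^0·1018.2338/(72)·0.8789^5·0.4770^3 = +0.804989
  k=4: (−1)^1·1018.2338/(48)·0.8789^3·0.4770^5 = -0.355681
  k=5: (−1)^2·1018.2338/(240)·0.8789^1·0.4770^7 = +0.020954
d^4_{-2,1}(0.9945) = +0.804989 -0.355681 +0.020954 = +0.470263

d=0.4703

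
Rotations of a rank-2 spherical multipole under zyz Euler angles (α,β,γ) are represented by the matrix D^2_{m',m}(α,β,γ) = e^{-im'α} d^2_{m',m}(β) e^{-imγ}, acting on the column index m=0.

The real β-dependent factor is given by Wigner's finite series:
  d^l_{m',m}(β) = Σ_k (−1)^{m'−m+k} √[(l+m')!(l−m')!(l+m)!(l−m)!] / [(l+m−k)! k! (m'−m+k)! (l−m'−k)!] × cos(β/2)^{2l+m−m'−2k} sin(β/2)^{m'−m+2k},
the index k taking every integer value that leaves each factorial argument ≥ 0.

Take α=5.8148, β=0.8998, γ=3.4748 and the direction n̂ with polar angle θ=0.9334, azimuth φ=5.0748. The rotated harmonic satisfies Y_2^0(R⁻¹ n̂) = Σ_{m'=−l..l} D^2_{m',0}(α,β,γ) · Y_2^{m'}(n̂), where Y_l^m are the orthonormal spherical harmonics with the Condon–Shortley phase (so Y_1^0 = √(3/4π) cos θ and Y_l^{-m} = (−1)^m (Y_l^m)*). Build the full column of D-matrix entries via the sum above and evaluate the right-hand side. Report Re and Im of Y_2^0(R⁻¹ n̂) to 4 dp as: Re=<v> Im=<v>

Need the full column D^2_{m',0} for m'=−2..2 at α=5.8148, β=0.8998, γ=3.4748.
cos(β/2)=0.900491, sin(β/2)=0.434875
d^2_{-2,0}: single k=2 term ⇒ +0.375633;  D = +0.222522-0.302629i
d^2_{-1,0}: k∈[1..2] ⇒ +0.777818 -0.181405 = +0.596413;  D = +0.532178-0.269248i
d^2_{0,0}: k∈[0..2] ⇒ +0.657532 -0.613406 +0.035765 = +0.079891;  D = +0.079891+0.000000i
d^2_{1,0}: k∈[0..1] ⇒ -0.777818 +0.181405 = -0.596413;  D = -0.532178-0.269248i
d^2_{2,0}: single k=0 term ⇒ +0.375633;  D = +0.222522+0.302629i
Y_2^{m'}(θ=0.9334,φ=5.0748) and Σ D·Y over m':
  (+0.2225-0.3026i)·(-0.1868+0.1654i)  (+0.5322-0.2692i)·(+0.1310+0.3455i)  (+0.0799+0.0000i)·(+0.0197+0.0000i)  (-0.5322-0.2692i)·(-0.1310+0.3455i)  (+0.2225+0.3026i)·(-0.1868-0.1654i)
Y_2^0(R⁻¹ n̂) = +0.344025+0.000000i

Re=0.3440 Im=0.0000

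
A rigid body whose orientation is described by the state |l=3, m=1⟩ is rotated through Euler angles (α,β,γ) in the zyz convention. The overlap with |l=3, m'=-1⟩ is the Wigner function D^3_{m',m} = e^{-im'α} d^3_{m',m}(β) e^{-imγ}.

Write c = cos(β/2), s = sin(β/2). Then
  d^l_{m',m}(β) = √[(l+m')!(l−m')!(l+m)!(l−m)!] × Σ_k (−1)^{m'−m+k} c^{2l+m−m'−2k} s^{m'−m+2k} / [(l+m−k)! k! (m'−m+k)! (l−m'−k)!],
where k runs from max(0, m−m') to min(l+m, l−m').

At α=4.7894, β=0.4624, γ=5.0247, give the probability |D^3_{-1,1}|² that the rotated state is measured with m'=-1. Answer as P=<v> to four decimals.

First d^3_{-1,1}(β=0.4624), then the phase factors e^{-i(-1)α} and e^{-i(1)γ}:
With c≡cos(β/2)=0.973392 and s≡sin(β/2)=0.229146, N=[2·24·24·2]^{1/2}=48.000000
k: max(0,(1)−(-1))=2 … min(3+(1),3−(-1))=4
  k=2: (−1)^0·48.0000/(8)·0.9734^4·0.2291^2 = +0.282830
  k=3: (−1)^1·48.0000/(6)·0.9734^2·0.2291^4 = -0.020898
  k=4: (−1)^2·48.0000/(48)·0.9734^0·0.2291^6 = +0.000145
d^3_{-1,1}(0.4624) = +0.282830 -0.020898 +0.000145 = +0.262077
|D^3_{-1,1}|² = |d^3_{-1,1}(β)|² = (+0.262077)² = 0.068684 (the z-rotation phases have unit modulus)

P=0.0687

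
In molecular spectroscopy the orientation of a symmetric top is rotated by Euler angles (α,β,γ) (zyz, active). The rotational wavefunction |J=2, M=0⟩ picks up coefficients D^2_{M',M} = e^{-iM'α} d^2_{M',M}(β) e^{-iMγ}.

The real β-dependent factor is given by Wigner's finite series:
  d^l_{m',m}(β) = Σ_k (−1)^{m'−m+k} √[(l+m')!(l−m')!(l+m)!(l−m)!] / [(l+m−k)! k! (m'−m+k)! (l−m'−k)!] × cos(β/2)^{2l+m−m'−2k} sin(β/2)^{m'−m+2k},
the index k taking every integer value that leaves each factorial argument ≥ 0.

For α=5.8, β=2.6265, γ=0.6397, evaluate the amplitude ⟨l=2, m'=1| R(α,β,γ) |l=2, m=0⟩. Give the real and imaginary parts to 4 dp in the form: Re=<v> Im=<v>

Re=0.4649 Im=0.2439

First d^2_{1,0}(β=2.6265), then the phase factors e^{-i(1)α} and e^{-i(0)γ}:
With c≡cos(β/2)=0.254709 and s≡sin(β/2)=0.967018, N=[6·1·2·2]^{1/2}=4.898979
The bounds max(0,m−m')=0 and min(l+m,l−m')=1 give 2 terms
  k=0: (−1)^1·4.8990/(2)·0.2547^3·0.9670^1 = -0.039142
  k=1: (−1)^2·4.8990/(2)·0.2547^1·0.9670^3 = +0.564186
d^2_{1,0}(2.6265) = -0.039142 +0.564186 = +0.525045
Attach z-rotation phases: D = e^{-i(1)(5.8)}·(+0.525045)·e^{-i(0)(0.6397)} = +0.464937+0.243937i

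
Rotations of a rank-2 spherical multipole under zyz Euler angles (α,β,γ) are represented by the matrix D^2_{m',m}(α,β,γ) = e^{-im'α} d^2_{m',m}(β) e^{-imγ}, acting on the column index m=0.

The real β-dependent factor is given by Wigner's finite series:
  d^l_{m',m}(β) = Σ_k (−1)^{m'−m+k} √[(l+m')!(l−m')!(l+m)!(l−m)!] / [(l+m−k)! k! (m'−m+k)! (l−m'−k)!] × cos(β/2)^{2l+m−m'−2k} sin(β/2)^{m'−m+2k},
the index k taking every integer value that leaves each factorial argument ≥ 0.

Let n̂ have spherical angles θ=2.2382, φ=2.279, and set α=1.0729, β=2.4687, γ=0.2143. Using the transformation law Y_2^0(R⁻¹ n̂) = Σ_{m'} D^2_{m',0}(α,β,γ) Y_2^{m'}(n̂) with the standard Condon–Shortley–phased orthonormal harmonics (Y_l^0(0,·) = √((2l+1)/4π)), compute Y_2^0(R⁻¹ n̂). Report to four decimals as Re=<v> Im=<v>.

Re=0.0950 Im=0.0000

Need the full column D^2_{m',0} for m'=−2..2 at α=1.0729, β=2.4687, γ=0.2143.
cos(β/2)=0.330135, sin(β/2)=0.943934
d^2_{-2,0}: single k=2 term ⇒ +0.237871;  D = -0.129363+0.199619i
d^2_{-1,0}: k∈[1..2] ⇒ +0.083194 -0.680129 = -0.596936;  D = -0.285083-0.524461i
d^2_{0,0}: k∈[0..2] ⇒ +0.011879 -0.388441 +0.793901 = +0.417338;  D = +0.417338+0.000000i
d^2_{1,0}: k∈[0..1] ⇒ -0.083194 +0.680129 = +0.596936;  D = +0.285083-0.524461i
d^2_{2,0}: single k=0 term ⇒ +0.237871;  D = -0.129363-0.199619i
Y_2^{m'}(θ=2.2382,φ=2.279) and Σ D·Y over m':
  (-0.1294+0.1996i)·(-0.0366+0.2355i)  (-0.2851-0.5245i)·(+0.2443+0.2853i)  (+0.4173+0.0000i)·(+0.0471+0.0000i)  (+0.2851-0.5245i)·(-0.2443+0.2853i)  (-0.1294-0.1996i)·(-0.0366-0.2355i)
Y_2^0(R⁻¹ n̂) = +0.095049-0.000000i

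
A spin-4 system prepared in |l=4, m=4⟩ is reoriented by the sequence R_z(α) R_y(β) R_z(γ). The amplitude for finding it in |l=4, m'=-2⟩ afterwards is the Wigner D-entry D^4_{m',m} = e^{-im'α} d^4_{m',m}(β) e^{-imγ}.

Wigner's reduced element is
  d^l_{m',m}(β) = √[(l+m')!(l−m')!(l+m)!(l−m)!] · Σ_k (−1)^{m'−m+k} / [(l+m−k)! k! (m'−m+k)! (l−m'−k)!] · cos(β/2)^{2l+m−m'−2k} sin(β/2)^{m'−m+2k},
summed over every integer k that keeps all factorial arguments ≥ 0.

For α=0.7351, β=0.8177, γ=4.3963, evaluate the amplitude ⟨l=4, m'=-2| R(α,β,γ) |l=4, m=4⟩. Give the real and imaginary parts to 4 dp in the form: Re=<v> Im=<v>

Split into d^4_{-2,4}(β=0.8177) × two z-phases.
c=cos(0.8177/2)=0.917579, s=sin(0.8177/2)=0.397554; N=√[2·720·40320·1]=7619.763776
Admissible k: 6..6 (factorial args all ≥0)
  k=6: (−1)^0·7619.7638/(1440)·0.9176^2·0.3976^6 = +0.017589
d^4_{-2,4}(0.8177) = +0.017589
Attach z-rotation phases: D = e^{-i(-2)(0.7351)}·(+0.017589)·e^{-i(4)(4.3963)} = -0.016152+0.006963i

Re=-0.0162 Im=0.0070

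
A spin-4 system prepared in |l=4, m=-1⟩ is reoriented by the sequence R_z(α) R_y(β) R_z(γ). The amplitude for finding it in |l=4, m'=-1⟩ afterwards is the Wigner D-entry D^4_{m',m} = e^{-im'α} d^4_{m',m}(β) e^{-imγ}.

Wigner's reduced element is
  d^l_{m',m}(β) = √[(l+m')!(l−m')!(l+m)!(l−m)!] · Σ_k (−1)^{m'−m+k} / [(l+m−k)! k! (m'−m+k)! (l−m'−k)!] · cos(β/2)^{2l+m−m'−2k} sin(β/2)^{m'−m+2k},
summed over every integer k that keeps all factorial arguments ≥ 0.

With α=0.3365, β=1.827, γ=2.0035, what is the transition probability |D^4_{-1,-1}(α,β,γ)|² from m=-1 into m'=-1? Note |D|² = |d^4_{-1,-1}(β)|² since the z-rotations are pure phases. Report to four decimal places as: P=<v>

P=0.0643

D^4_{-1,-1}(0.3365,1.827,2.0035) = e^{-i·-1·0.3365}·d^4_{-1,-1}(1.827)·e^{-i·-1·2.0035}. Compute d first:
Half-angle: c=0.610979, s=0.791647. N=√(6·120·6·120)=720.000000
The bounds max(0,m−m')=0 and min(l+m,l−m')=3 give 4 terms
  k=0: (−1)^0·720.0000/(720)·0.6110^8·0.7916^0 = +0.019418
  k=1: (−1)^1·720.0000/(48)·0.6110^6·0.7916^2 = -0.489002
  k=2: (−1)^2·720.0000/(24)·0.6110^4·0.7916^4 = +1.641920
  k=3: (−1)^3·720.0000/(72)·0.6110^2·0.7916^6 = -0.918844
d^4_{-1,-1}(1.827) = +0.019418 -0.489002 +1.641920 -0.918844 = +0.253492
|D^4_{-1,-1}|² = |d^4_{-1,-1}(β)|² = (+0.253492)² = 0.064258 (the z-rotation phases have unit modulus)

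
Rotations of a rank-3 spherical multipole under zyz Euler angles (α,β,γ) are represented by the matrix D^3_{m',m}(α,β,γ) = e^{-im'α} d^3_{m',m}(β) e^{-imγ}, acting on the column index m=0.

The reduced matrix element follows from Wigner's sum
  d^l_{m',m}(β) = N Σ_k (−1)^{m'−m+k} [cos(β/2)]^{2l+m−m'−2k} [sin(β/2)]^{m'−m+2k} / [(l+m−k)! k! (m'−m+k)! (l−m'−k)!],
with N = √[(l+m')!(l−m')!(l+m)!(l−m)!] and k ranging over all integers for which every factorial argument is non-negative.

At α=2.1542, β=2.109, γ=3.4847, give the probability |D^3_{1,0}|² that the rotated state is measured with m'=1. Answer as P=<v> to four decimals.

D^3_{1,0}(2.1542,2.109,3.4847) = e^{-i·1·2.1542}·d^3_{1,0}(2.109)·e^{-i·0·3.4847}. Compute d first:
c=cos(2.109/2)=0.493663, s=sin(2.109/2)=0.869654; N=√[24·2·6·6]=41.569219
k: max(0,(0)−(1))=0 … min(3+(0),3−(1))=2
  k=0: (−1)^1·41.5692/(12)·0.4937^5·0.8697^1 = -0.088326
  k=1: (−1)^2·41.5692/(4)·0.4937^3·0.8697^3 = +0.822321
  k=2: (−1)^3·41.5692/(12)·0.4937^1·0.8697^5 = -0.850652
d^3_{1,0}(2.109) = -0.088326 +0.822321 -0.850652 = -0.116657
|D^3_{1,0}|² = |d^3_{1,0}(β)|² = (-0.116657)² = 0.013609 (the z-rotation phases have unit modulus)

P=0.0136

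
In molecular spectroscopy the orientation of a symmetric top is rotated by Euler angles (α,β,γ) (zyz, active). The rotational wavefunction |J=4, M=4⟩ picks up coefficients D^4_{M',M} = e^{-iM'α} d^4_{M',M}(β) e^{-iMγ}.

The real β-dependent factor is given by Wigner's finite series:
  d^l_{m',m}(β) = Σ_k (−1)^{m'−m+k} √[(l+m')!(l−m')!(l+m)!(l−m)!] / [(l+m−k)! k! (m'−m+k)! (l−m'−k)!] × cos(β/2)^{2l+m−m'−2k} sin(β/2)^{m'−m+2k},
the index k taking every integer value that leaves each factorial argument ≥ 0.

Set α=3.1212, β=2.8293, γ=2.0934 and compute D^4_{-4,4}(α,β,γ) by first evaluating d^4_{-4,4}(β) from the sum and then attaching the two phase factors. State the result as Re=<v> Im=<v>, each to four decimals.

Re=-0.5129 Im=-0.7477

First d^4_{-4,4}(β=2.8293), then the phase factors e^{-i(-4)α} and e^{-i(4)γ}:
c=cos(2.8293/2)=0.155513, s=sin(2.8293/2)=0.987834; N=√[1·40320·40320·1]=40320.000000
k∈{8} keeps every argument non-negative
  k=8: (−1)^0·40320.0000/(40320)·0.1555^0·0.9878^8 = +0.906716
d^4_{-4,4}(2.8293) = +0.906716
D = (+0.996675-0.081480i)·(+0.906716)·(-0.496549-0.868009i) = -0.512860-0.747736i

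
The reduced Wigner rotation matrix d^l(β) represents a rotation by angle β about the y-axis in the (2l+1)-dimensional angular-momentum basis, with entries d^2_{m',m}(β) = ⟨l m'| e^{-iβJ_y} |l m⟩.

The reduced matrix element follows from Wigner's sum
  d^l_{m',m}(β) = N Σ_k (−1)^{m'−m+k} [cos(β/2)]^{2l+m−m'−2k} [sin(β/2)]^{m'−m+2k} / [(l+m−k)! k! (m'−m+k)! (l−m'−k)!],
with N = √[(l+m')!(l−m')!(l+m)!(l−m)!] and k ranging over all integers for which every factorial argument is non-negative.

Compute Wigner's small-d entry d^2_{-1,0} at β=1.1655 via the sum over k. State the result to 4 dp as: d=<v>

d=0.4438

d^2_{-1,0}(β=1.1655) via Wigner's sum:
c=cos(1.1655/2)=0.834952, s=sin(1.1655/2)=0.550322; N=√[1·6·2·2]=4.898979
The bounds max(0,m−m')=1 and min(l+m,l−m')=2 give 2 terms
  k=1: (−1)^0·4.8990/(2)·0.8350^3·0.5503^1 = +0.784653
  k=2: (−1)^1·4.8990/(2)·0.8350^1·0.5503^3 = -0.340870
d^2_{-1,0}(1.1655) = +0.784653 -0.340870 = +0.443784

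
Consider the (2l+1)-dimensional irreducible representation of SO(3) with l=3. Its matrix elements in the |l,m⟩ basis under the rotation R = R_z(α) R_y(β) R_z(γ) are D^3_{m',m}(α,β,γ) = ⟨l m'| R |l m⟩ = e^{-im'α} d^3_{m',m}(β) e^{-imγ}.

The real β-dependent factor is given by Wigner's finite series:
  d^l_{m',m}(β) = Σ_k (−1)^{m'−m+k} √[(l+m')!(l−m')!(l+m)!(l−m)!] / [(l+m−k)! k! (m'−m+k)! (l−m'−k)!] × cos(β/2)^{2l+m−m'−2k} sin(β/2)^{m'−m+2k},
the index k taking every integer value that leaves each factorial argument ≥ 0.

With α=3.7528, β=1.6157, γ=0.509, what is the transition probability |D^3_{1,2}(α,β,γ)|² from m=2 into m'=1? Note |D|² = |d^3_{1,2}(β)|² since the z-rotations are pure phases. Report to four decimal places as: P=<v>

P=0.1831

Split into d^3_{1,2}(β=1.6157) × two z-phases.
c=cos(1.6157/2)=0.691054, s=sin(1.6157/2)=0.722803; N=√[24·2·120·1]=75.894664
Admissible k: 1..2 (factorial args all ≥0)
  k=1: (−1)^0·75.8947/(24)·0.6911^5·0.7228^1 = +0.360230
  k=2: (−1)^1·75.8947/(12)·0.6911^3·0.7228^3 = -0.788181
d^3_{1,2}(1.6157) = +0.360230 -0.788181 = -0.427951
|D^3_{1,2}|² = |d^3_{1,2}(β)|² = (-0.427951)² = 0.183142 (the z-rotation phases have unit modulus)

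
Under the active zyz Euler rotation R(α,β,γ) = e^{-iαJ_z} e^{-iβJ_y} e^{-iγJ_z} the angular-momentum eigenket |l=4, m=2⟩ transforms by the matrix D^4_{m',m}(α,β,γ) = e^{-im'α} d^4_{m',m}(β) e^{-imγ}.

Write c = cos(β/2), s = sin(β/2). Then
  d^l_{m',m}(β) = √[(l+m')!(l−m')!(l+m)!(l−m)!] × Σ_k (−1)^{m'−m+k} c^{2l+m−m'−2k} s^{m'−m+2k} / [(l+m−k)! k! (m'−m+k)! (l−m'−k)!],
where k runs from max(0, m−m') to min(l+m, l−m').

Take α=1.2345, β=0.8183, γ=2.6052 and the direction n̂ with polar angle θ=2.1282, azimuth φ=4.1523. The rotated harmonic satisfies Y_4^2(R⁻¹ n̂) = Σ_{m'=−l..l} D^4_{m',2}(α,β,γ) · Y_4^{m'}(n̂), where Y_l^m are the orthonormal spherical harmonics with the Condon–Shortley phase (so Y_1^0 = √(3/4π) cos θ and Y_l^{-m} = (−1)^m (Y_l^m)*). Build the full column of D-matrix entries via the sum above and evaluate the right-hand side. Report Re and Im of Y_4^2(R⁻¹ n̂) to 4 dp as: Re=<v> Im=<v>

Re=0.1068 Im=-0.0650

Need the full column D^4_{m',2} for m'=−4..4 at α=1.2345, β=0.8183, γ=2.6052.
cos(β/2)=0.917459, sin(β/2)=0.397830
d^4_{-4,2}: single k=6 term ⇒ +0.017658;  D = +0.017007-0.004751i
d^4_{-3,2}: k∈[5..6] ⇒ +0.086384 -0.005414 = +0.080969;  D = +0.005170-0.080804i
d^4_{-2,2}: k∈[4..6] ⇒ +0.266212 -0.040044 +0.000627 = +0.226795;  D = -0.208875-0.088358i
d^4_{-1,2}: k∈[3..5] ⇒ +0.578816 -0.163250 +0.006139 = +0.421705;  D = -0.283256+0.312413i
d^4_{0,2}: k∈[2..4] ⇒ +0.895440 -0.448979 +0.031658 = +0.478119;  D = +0.228387+0.420044i
d^4_{1,2}: k∈[1..3] ⇒ +0.923509 -0.868224 +0.108833 = +0.164118;  D = +0.161977-0.026425i
d^4_{2,2}: k∈[0..2] ⇒ +0.501989 -1.132652 +0.266212 = -0.364451;  D = -0.063304+0.358911i
d^4_{3,2}: k∈[0..1] ⇒ -0.814458 +0.459421 = -0.355037;  D = +0.309705+0.173593i
d^4_{4,2}: single k=0 term ⇒ +0.499452;  D = -0.374296+0.330689i
Y_4^{m'}(θ=2.1282,φ=4.1523) and Σ D·Y over m':
  (+0.0170-0.0048i)·(-0.1424+0.1800i)  (+0.0052-0.0808i)·(-0.4022-0.0442i)  (-0.2089-0.0884i)·(-0.1006-0.2079i)  (-0.2833+0.3124i)·(-0.1175+0.1873i)  (+0.2284+0.4200i)·(-0.2808+0.0000i)  (+0.1620-0.0264i)·(+0.1175+0.1873i)  (-0.0633+0.3589i)·(-0.1006+0.2079i)  (+0.3097+0.1736i)·(+0.4022-0.0442i)  (-0.3743+0.3307i)·(-0.1424-0.1800i)
Y_4^2(R⁻¹ n̂) = +0.106845-0.065014i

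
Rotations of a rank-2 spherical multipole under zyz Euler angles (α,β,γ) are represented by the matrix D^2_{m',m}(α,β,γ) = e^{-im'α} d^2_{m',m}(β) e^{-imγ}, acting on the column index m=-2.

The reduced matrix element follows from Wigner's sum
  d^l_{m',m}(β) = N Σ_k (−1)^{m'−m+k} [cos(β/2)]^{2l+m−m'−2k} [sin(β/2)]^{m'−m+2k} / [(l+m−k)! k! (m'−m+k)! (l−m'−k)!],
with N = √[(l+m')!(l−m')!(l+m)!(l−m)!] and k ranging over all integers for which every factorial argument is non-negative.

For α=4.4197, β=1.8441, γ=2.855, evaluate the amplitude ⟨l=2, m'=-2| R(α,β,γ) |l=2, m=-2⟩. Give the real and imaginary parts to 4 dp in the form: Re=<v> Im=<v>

Split into d^2_{-2,-2}(β=1.8441) × two z-phases.
c=cos(1.8441/2)=0.604188, s=sin(1.8441/2)=0.796842; N=√[1·24·1·24]=24.000000
k∈{0} keeps every argument non-negative
  k=0: (−1)^0·24.0000/(24)·0.6042^4·0.7968^0 = +0.133256
d^2_{-2,-2}(1.8441) = +0.133256
Phases: e^{-i·(-2)·4.4197}=-0.833503+0.552514i, e^{-i·(-2)·2.855}=+0.840178-0.542311i ⇒ D=-0.053390+0.122093i

Re=-0.0534 Im=0.1221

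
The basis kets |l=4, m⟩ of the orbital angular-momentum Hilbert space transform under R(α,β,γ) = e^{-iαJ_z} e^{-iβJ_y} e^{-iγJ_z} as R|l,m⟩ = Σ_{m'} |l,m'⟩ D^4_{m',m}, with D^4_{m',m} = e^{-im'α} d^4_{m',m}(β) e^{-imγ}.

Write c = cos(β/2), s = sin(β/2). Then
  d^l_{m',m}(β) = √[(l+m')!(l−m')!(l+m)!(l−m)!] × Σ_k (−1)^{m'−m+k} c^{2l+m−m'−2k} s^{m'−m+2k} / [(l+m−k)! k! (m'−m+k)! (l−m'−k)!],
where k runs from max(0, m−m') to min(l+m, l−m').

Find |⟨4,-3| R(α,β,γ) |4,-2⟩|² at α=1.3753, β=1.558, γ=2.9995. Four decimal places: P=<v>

Split into d^4_{-3,-2}(β=1.558) × two z-phases.
With c≡cos(β/2)=0.711616 and s≡sin(β/2)=0.702568, N=[1·5040·2·720]^{1/2}=2693.993318
Admissible k: 1..2 (factorial args all ≥0)
  k=1: (−1)^0·2693.9933/(720)·0.7116^7·0.7026^1 = +0.242926
  k=2: (−1)^1·2693.9933/(240)·0.7116^5·0.7026^3 = -0.710363
d^4_{-3,-2}(1.558) = +0.242926 -0.710363 = -0.467437
|D^4_{-3,-2}|² = |d^4_{-3,-2}(β)|² = (-0.467437)² = 0.218498 (the z-rotation phases have unit modulus)

P=0.2185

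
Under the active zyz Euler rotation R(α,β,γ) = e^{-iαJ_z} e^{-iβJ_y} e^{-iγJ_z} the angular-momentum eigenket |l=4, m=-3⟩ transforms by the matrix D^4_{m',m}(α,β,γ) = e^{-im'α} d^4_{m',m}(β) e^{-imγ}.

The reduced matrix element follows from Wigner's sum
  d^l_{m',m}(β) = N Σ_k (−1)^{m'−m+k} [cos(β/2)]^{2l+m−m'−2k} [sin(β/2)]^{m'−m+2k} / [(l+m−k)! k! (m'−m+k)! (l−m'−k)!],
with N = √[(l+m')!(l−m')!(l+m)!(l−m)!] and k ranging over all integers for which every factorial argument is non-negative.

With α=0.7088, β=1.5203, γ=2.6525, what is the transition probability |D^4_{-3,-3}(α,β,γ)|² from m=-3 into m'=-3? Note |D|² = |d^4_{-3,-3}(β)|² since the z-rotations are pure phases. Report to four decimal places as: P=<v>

Split into d^4_{-3,-3}(β=1.5203) × two z-phases.
Half-angle: c=0.724733, s=0.689030. N=√(1·5040·1·5040)=5040.000000
Admissible k: 0..1 (factorial args all ≥0)
  k=0: (−1)^0·5040.0000/(5040)·0.7247^8·0.6890^0 = +0.076107
  k=1: (−1)^1·5040.0000/(720)·0.7247^6·0.6890^2 = -0.481550
d^4_{-3,-3}(1.5203) = +0.076107 -0.481550 = -0.405443
|D^4_{-3,-3}|² = |d^4_{-3,-3}(β)|² = (-0.405443)² = 0.164384 (the z-rotation phases have unit modulus)

P=0.1644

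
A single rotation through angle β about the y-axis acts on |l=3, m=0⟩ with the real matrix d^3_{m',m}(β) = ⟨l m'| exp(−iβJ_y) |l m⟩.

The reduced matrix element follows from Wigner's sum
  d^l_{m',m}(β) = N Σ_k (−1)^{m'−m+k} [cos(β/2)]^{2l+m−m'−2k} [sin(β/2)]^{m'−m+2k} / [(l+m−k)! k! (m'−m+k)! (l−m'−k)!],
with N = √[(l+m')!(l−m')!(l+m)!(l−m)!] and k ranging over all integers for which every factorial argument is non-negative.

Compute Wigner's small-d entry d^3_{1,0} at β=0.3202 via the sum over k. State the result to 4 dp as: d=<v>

d^3_{1,0}(β=0.3202) via Wigner's sum:
With c≡cos(β/2)=0.987211 and s≡sin(β/2)=0.159417, N=[24·2·6·6]^{1/2}=41.569219
k: max(0,(0)−(1))=0 … min(3+(0),3−(1))=2
  k=0: (−1)^1·41.5692/(12)·0.9872^5·0.1594^1 = -0.517816
  k=1: (−1)^2·41.5692/(4)·0.9872^3·0.1594^3 = +0.040508
  k=2: (−1)^3·41.5692/(12)·0.9872^1·0.1594^5 = -0.000352
d^3_{1,0}(0.3202) = -0.517816 +0.040508 -0.000352 = -0.477660

d=-0.4777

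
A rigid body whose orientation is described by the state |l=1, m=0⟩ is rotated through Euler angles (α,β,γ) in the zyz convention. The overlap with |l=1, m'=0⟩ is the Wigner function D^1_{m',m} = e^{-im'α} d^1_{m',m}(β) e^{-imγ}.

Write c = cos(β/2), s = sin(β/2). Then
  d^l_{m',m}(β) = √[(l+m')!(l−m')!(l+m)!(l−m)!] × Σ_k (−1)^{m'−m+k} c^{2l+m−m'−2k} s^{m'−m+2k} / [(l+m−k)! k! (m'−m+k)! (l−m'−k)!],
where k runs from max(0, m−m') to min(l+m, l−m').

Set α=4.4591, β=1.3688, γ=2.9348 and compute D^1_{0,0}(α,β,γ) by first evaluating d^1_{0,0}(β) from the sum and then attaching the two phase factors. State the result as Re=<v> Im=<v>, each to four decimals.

Split into d^1_{0,0}(β=1.3688) × two z-phases.
Half-angle: c=0.774799, s=0.632208. N=√(1·1·1·1)=1.000000
Admissible k: 0..1 (factorial args all ≥0)
  k=0: (−1)^0·1.0000/(1)·0.7748^2·0.6322^0 = +0.600313
  k=1: (−1)^1·1.0000/(1)·0.7748^0·0.6322^2 = -0.399687
d^1_{0,0}(1.3688) = +0.600313 -0.399687 = +0.200625
D = (+1.000000+0.000000i)·(+0.200625)·(+1.000000+0.000000i) = +0.200625+0.000000i

Re=0.2006 Im=0.0000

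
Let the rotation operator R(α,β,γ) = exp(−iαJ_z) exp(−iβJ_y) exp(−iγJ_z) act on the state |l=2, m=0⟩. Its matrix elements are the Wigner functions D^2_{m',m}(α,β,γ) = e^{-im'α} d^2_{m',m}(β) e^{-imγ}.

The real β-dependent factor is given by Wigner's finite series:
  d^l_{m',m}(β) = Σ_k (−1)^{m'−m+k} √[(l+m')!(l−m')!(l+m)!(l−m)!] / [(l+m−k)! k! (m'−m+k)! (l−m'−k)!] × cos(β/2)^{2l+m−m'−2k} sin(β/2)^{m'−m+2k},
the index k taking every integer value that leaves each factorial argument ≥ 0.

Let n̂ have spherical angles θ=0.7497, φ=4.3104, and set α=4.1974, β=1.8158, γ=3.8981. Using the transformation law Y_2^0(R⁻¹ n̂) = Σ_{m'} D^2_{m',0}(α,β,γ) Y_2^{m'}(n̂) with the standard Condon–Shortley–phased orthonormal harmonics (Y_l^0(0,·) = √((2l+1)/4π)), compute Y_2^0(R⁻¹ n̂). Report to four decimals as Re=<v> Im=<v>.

Re=-0.0980 Im=0.0000

Need the full column D^2_{m',0} for m'=−2..2 at α=4.1974, β=1.8158, γ=3.8981.
cos(β/2)=0.615402, sin(β/2)=0.788213
d^2_{-2,0}: single k=2 term ⇒ +0.576343;  D = -0.296723+0.494092i
d^2_{-1,0}: k∈[1..2] ⇒ +0.449984 -0.738186 = -0.288202;  D = +0.141947+0.250822i
d^2_{0,0}: k∈[0..2] ⇒ +0.143429 -0.941165 +0.385989 = -0.411747;  D = -0.411747+0.000000i
d^2_{1,0}: k∈[0..1] ⇒ -0.449984 +0.738186 = +0.288202;  D = -0.141947+0.250822i
d^2_{2,0}: single k=0 term ⇒ +0.576343;  D = -0.296723-0.494092i
Y_2^{m'}(θ=0.7497,φ=4.3104) and Σ D·Y over m':
  (-0.2967+0.4941i)·(-0.1244-0.1292i)  (+0.1419+0.2508i)·(-0.1507+0.3546i)  (-0.4117+0.0000i)·(+0.1914+0.0000i)  (-0.1419+0.2508i)·(+0.1507+0.3546i)  (-0.2967-0.4941i)·(-0.1244+0.1292i)
Y_2^0(R⁻¹ n̂) = -0.098005+0.000000i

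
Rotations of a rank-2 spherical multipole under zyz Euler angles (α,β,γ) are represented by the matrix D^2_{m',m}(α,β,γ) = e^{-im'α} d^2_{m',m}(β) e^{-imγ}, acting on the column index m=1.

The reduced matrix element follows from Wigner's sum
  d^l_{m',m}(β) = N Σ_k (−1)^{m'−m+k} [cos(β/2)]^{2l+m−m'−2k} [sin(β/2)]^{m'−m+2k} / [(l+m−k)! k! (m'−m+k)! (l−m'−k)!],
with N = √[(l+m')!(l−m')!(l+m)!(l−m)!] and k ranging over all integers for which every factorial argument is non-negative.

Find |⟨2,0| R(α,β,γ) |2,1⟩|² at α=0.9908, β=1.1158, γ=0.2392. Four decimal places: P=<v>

P=0.2337

D^2_{0,1}(0.9908,1.1158,0.2392) = e^{-i·0·0.9908}·d^2_{0,1}(1.1158)·e^{-i·1·0.2392}. Compute d first:
c=cos(1.1158/2)=0.848369, s=sin(1.1158/2)=0.529406; N=√[2·2·6·1]=4.898979
k∈{1,2} keeps every argument non-negative
  k=1: (−1)^0·4.8990/(2)·0.8484^3·0.5294^1 = +0.791805
  k=2: (−1)^1·4.8990/(2)·0.8484^1·0.5294^3 = -0.308337
d^2_{0,1}(1.1158) = +0.791805 -0.308337 = +0.483468
|D^2_{0,1}|² = |d^2_{0,1}(β)|² = (+0.483468)² = 0.233741 (the z-rotation phases have unit modulus)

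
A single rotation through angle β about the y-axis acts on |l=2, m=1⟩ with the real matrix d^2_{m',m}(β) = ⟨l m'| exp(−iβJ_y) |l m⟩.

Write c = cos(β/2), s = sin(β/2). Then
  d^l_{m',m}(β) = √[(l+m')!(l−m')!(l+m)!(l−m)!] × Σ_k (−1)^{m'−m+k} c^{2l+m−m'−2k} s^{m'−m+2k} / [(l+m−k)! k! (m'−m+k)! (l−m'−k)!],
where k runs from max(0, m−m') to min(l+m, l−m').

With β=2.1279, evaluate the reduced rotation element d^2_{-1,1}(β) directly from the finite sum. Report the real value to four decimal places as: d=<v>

d=-0.0439

d^2_{-1,1}(β=2.1279) via Wigner's sum:
With c≡cos(β/2)=0.485422 and s≡sin(β/2)=0.874280, N=[1·6·6·1]^{1/2}=6.000000
k: max(0,(1)−(-1))=2 … min(2+(1),2−(-1))=3
  k=2: (−1)^0·6.0000/(2)·0.4854^2·0.8743^2 = +0.540333
  k=3: (−1)^1·6.0000/(6)·0.4854^0·0.8743^4 = -0.584254
d^2_{-1,1}(2.1279) = +0.540333 -0.584254 = -0.043920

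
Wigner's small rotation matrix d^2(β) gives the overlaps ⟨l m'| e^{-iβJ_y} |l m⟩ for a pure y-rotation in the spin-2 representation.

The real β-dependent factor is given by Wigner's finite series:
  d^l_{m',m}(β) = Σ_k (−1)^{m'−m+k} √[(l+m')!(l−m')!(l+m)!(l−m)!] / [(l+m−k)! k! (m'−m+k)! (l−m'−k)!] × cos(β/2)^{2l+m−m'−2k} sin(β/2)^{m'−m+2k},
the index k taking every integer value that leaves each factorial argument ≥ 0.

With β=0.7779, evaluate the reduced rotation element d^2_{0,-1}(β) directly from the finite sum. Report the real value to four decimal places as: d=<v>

d^2_{0,-1}(β=0.7779) via Wigner's sum:
Half-angle: c=0.925308, s=0.379217. N=√(2·2·1·6)=4.898979
k∈{0,1} keeps every argument non-negative
  k=0: (−1)^1·4.8990/(2)·0.9253^3·0.3792^1 = -0.735906
  k=1: (−1)^2·4.8990/(2)·0.9253^1·0.3792^3 = +0.123602
d^2_{0,-1}(0.7779) = -0.735906 +0.123602 = -0.612304

d=-0.6123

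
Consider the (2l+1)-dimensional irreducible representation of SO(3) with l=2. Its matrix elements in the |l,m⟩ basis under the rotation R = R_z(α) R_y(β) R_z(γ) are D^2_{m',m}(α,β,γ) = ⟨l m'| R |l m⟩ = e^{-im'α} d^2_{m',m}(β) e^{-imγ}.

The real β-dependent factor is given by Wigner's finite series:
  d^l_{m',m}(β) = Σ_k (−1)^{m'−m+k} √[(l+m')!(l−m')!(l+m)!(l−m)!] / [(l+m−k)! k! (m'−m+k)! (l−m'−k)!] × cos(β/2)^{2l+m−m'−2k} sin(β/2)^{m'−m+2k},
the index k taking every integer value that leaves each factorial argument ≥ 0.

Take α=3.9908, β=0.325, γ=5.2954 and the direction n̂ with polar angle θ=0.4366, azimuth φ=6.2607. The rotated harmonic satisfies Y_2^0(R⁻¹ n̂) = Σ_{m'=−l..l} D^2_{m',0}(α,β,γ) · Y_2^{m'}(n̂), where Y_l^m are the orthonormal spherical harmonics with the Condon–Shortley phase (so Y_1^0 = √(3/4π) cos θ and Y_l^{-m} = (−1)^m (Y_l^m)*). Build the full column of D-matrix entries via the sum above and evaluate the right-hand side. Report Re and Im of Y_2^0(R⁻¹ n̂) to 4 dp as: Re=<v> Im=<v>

Re=0.2483 Im=0.0000

Need the full column D^2_{m',0} for m'=−2..2 at α=3.9908, β=0.325, γ=5.2954.
cos(β/2)=0.986826, sin(β/2)=0.161786
d^2_{-2,0}: single k=2 term ⇒ +0.062436;  D = -0.007946+0.061929i
d^2_{-1,0}: k∈[1..2] ⇒ +0.380836 -0.010236 = +0.370599;  D = -0.244810-0.278230i
d^2_{0,0}: k∈[0..2] ⇒ +0.948336 -0.101958 +0.000685 = +0.847063;  D = +0.847063+0.000000i
d^2_{1,0}: k∈[0..1] ⇒ -0.380836 +0.010236 = -0.370599;  D = +0.244810-0.278230i
d^2_{2,0}: single k=0 term ⇒ +0.062436;  D = -0.007946-0.061929i
Y_2^{m'}(θ=0.4366,φ=6.2607) and Σ D·Y over m':
  (-0.0079+0.0619i)·(+0.0690+0.0031i)  (-0.2448-0.2782i)·(+0.2960+0.0067i)  (+0.8471+0.0000i)·(+0.4616+0.0000i)  (+0.2448-0.2782i)·(-0.2960+0.0067i)  (-0.0079-0.0619i)·(+0.0690-0.0031i)
Y_2^0(R⁻¹ n̂) = +0.248315+0.000000i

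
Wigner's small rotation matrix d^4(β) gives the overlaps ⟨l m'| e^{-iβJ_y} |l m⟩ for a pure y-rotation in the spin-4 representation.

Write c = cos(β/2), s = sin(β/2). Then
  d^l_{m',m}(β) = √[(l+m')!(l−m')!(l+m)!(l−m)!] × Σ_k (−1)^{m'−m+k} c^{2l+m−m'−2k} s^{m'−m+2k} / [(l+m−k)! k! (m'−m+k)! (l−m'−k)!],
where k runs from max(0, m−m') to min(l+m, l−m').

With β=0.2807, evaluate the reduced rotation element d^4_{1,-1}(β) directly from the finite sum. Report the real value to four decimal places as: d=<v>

d=0.1735

d^4_{1,-1}(β=0.2807) via Wigner's sum:
With c≡cos(β/2)=0.990167 and s≡sin(β/2)=0.139890, N=[120·6·6·120]^{1/2}=720.000000
The bounds max(0,m−m')=0 and min(l+m,l−m')=3 give 4 terms
  k=0: (−1)^2·720.0000/(72)·0.9902^6·0.1399^2 = +0.184426
  k=1: (−1)^3·720.0000/(24)·0.9902^4·0.1399^4 = -0.011043
  k=2: (−1)^4·720.0000/(48)·0.9902^2·0.1399^6 = +0.000110
  k=3: (−1)^5·720.0000/(720)·0.9902^0·0.1399^8 = -0.000000
d^4_{1,-1}(0.2807) = +0.184426 -0.011043 +0.000110 -0.000000 = +0.173493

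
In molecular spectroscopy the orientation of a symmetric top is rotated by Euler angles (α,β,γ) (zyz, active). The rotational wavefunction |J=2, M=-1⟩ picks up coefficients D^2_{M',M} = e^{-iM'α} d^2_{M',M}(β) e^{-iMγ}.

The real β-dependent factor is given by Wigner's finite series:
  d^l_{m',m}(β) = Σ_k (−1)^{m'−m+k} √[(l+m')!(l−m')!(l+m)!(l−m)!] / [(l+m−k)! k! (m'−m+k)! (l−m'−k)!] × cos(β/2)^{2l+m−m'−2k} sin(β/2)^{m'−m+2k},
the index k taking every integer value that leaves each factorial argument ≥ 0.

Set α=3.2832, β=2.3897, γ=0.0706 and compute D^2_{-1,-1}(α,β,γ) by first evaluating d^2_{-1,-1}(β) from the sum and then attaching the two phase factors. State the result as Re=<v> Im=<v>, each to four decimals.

Re=0.3243 Im=0.0699

Split into d^2_{-1,-1}(β=2.3897) × two z-phases.
With c≡cos(β/2)=0.367153 and s≡sin(β/2)=0.930161, N=[1·6·1·6]^{1/2}=6.000000
The bounds max(0,m−m')=0 and min(l+m,l−m')=1 give 2 terms
  k=0: (−1)^0·6.0000/(6)·0.3672^4·0.9302^0 = +0.018171
  k=1: (−1)^1·6.0000/(2)·0.3672^2·0.9302^2 = -0.349890
d^2_{-1,-1}(2.3897) = +0.018171 -0.349890 = -0.331718
Phases: e^{-i·(-1)·3.2832}=-0.989990-0.141135i, e^{-i·(-1)·0.0706}=+0.997509+0.070541i ⇒ D=+0.324277+0.069866i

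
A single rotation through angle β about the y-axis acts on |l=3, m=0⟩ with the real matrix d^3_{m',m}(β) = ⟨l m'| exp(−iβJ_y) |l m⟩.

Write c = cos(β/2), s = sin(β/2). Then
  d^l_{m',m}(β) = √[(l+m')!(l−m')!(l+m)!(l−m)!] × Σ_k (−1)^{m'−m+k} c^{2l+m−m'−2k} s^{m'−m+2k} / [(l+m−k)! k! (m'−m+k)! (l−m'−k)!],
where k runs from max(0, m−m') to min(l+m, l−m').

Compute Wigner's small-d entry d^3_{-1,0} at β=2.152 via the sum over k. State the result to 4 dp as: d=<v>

d^3_{-1,0}(β=2.152) via Wigner's sum:
c=cos(2.152/2)=0.474852, s=sin(2.152/2)=0.880065; N=√[2·24·6·6]=41.569219
Admissible k: 1..3 (factorial args all ≥0)
  k=1: (−1)^0·41.5692/(12)·0.4749^5·0.8801^1 = +0.073604
  k=2: (−1)^1·41.5692/(4)·0.4749^3·0.8801^3 = -0.758460
  k=3: (−1)^2·41.5692/(12)·0.4749^1·0.8801^5 = +0.868409
d^3_{-1,0}(2.152) = +0.073604 -0.758460 +0.868409 = +0.183552

d=0.1836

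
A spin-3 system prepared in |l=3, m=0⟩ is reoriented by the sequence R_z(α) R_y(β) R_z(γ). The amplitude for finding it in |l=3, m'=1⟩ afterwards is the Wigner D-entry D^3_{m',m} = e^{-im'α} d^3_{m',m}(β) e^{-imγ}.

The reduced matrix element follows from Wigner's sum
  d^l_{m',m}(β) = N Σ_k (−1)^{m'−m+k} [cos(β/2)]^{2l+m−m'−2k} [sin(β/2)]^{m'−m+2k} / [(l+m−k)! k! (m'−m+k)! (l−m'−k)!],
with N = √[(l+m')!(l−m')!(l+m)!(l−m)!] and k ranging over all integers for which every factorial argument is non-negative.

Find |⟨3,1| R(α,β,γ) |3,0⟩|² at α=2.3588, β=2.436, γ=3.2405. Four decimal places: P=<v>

First d^3_{1,0}(β=2.436), then the phase factors e^{-i(1)α} and e^{-i(0)γ}:
With c≡cos(β/2)=0.345523 and s≡sin(β/2)=0.938410, N=[24·2·6·6]^{1/2}=41.569219
k: max(0,(0)−(1))=0 … min(3+(0),3−(1))=2
  k=0: (−1)^1·41.5692/(12)·0.3455^5·0.9384^1 = -0.016009
  k=1: (−1)^2·41.5692/(4)·0.3455^3·0.9384^3 = +0.354260
  k=2: (−1)^3·41.5692/(12)·0.3455^1·0.9384^5 = -0.871027
d^3_{1,0}(2.436) = -0.016009 +0.354260 -0.871027 = -0.532776
|D^3_{1,0}|² = |d^3_{1,0}(β)|² = (-0.532776)² = 0.283850 (the z-rotation phases have unit modulus)

P=0.2839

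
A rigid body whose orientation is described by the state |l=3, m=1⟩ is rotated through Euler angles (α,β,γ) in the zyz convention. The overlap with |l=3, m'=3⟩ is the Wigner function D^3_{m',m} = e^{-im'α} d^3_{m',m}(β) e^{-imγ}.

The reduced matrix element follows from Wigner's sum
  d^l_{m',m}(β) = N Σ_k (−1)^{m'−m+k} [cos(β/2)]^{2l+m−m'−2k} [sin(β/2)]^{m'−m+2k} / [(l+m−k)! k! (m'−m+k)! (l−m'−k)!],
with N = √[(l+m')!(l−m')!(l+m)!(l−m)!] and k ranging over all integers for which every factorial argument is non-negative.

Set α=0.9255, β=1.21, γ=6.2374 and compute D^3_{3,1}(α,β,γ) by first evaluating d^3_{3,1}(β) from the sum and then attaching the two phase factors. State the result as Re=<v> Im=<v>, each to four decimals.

Split into d^3_{3,1}(β=1.21) × two z-phases.
Half-angle: c=0.822502, s=0.568762. N=√(720·1·24·2)=185.903201
The bounds max(0,m−m')=0 and min(l+m,l−m')=0 give 1 term
  k=0: (−1)^2·185.9032/(48)·0.8225^4·0.5688^2 = +0.573396
d^3_{3,1}(1.21) = +0.573396
Phases: e^{-i·(3)·0.9255}=-0.934091-0.357036i, e^{-i·(1)·6.2374}=+0.998952+0.045769i ⇒ D=-0.525673-0.229023i

Re=-0.5257 Im=-0.2290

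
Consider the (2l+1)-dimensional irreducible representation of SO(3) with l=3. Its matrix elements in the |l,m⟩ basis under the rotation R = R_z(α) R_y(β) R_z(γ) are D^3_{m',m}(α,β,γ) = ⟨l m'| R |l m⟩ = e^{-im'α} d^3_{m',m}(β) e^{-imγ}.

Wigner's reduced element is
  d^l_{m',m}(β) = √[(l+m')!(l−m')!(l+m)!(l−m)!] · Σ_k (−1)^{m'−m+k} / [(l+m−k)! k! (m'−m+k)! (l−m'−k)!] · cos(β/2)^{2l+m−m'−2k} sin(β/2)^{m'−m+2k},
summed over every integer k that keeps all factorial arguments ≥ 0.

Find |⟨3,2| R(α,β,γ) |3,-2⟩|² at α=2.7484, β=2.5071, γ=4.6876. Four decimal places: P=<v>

First d^3_{2,-2}(β=2.5071), then the phase factors e^{-i(2)α} and e^{-i(-2)γ}:
With c≡cos(β/2)=0.311951 and s≡sin(β/2)=0.950098, N=[120·1·1·120]^{1/2}=120.000000
Admissible k: 0..1 (factorial args all ≥0)
  k=0: (−1)^4·120.0000/(24)·0.3120^2·0.9501^4 = +0.396477
  k=1: (−1)^5·120.0000/(120)·0.3120^0·0.9501^6 = -0.735547
d^3_{2,-2}(2.5071) = +0.396477 -0.735547 = -0.339070
|D^3_{2,-2}|² = |d^3_{2,-2}(β)|² = (-0.339070)² = 0.114969 (the z-rotation phases have unit modulus)

P=0.1150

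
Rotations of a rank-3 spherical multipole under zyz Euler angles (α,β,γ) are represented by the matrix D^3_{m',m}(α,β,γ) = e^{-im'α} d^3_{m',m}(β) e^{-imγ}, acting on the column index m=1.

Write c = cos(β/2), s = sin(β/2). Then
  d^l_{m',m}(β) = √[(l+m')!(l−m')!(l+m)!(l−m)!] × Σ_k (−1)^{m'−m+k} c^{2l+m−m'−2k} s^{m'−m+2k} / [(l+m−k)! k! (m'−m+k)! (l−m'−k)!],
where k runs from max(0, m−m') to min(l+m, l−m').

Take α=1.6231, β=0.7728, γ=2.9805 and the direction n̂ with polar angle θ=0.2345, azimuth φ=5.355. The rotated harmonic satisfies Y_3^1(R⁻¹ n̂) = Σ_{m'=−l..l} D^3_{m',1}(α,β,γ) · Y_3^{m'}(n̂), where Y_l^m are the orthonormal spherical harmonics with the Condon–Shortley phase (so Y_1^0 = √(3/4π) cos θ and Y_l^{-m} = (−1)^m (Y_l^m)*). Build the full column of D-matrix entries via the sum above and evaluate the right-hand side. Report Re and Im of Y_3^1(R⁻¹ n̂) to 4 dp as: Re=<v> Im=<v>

Need the full column D^3_{m',1} for m'=−3..3 at α=1.6231, β=0.7728, γ=2.9805.
cos(β/2)=0.926272, sin(β/2)=0.376856
d^3_{-3,1}: single k=4 term ⇒ +0.067023;  D = -0.020956+0.063663i
d^3_{-2,1}: k∈[3..4] ⇒ +0.269013 -0.022265 = +0.246748;  D = +0.238089+0.064792i
d^3_{-1,1}: k∈[2..4] ⇒ +0.627273 -0.138443 +0.002865 = +0.491695;  D = +0.104131-0.480542i
d^3_{0,1}: k∈[1..3] ⇒ +0.890140 -0.442033 +0.024390 = +0.472497;  D = -0.466380-0.075787i
d^3_{1,1}: k∈[0..2] ⇒ +0.631583 -0.836364 +0.103832 = -0.100949;  D = +0.010960-0.100352i
d^3_{2,1}: k∈[0..1] ⇒ -0.812583 +0.269013 = -0.543571;  D = -0.542704-0.030687i
d^3_{3,1}: single k=0 term ⇒ +0.404903;  D = +0.001693-0.404899i
Y_3^{m'}(θ=0.2345,φ=5.355) and Σ D·Y over m':
  (-0.0210+0.0637i)·(-0.0049+0.0018i)  (+0.2381+0.0648i)·(-0.0151+0.0515i)  (+0.1041-0.4805i)·(+0.1679+0.2242i)  (-0.4664-0.0758i)·(+0.6279+0.0000i)  (+0.0110-0.1004i)·(-0.1679+0.2242i)  (-0.5427-0.0307i)·(-0.0151-0.0515i)  (+0.0017-0.4049i)·(+0.0049+0.0018i)
Y_3^1(R⁻¹ n̂) = -0.146543-0.048245i

Re=-0.1465 Im=-0.0482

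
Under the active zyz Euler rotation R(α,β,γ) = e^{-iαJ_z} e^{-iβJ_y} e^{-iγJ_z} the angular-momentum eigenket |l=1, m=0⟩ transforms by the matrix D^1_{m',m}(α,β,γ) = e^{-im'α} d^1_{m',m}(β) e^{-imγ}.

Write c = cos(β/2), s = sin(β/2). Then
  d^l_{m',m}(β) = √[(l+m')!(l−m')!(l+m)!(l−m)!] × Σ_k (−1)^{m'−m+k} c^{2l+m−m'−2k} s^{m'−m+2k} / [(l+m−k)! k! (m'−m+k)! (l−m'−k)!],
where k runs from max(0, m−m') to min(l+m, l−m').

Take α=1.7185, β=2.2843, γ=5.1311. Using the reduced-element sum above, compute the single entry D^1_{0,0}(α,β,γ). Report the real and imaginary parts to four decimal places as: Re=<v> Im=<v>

D^1_{0,0}(1.7185,2.2843,5.1311) = e^{-i·0·1.7185}·d^1_{0,0}(2.2843)·e^{-i·0·5.1311}. Compute d first:
With c≡cos(β/2)=0.415640 and s≡sin(β/2)=0.909529, N=[1·1·1·1]^{1/2}=1.000000
k∈{0,1} keeps every argument non-negative
  k=0: (−1)^0·1.0000/(1)·0.4156^2·0.9095^0 = +0.172757
  k=1: (−1)^1·1.0000/(1)·0.4156^0·0.9095^2 = -0.827243
d^1_{0,0}(2.2843) = +0.172757 -0.827243 = -0.654487
D = (+1.000000+0.000000i)·(-0.654487)·(+1.000000+0.000000i) = -0.654487+0.000000i

Re=-0.6545 Im=0.0000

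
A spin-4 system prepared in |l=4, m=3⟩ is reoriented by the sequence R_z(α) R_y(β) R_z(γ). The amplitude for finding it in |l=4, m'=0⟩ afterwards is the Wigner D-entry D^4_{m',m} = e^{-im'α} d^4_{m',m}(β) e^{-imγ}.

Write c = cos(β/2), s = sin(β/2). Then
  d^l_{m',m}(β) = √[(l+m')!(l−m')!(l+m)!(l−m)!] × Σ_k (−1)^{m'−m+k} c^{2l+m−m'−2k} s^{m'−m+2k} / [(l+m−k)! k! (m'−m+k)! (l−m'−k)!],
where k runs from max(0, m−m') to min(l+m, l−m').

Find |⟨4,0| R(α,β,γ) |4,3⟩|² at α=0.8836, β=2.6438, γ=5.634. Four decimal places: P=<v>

Split into d^4_{0,3}(β=2.6438) × two z-phases.
With c≡cos(β/2)=0.246334 and s≡sin(β/2)=0.969185, N=[24·24·5040·1]^{1/2}=1703.830978
Admissible k: 3..4 (factorial args all ≥0)
  k=3: (−1)^0·1703.8310/(144)·0.2463^5·0.9692^3 = +0.009770
  k=4: (−1)^1·1703.8310/(144)·0.2463^3·0.9692^5 = -0.151242
d^4_{0,3}(2.6438) = +0.009770 -0.151242 = -0.141472
|D^4_{0,3}|² = |d^4_{0,3}(β)|² = (-0.141472)² = 0.020014 (the z-rotation phases have unit modulus)

P=0.0200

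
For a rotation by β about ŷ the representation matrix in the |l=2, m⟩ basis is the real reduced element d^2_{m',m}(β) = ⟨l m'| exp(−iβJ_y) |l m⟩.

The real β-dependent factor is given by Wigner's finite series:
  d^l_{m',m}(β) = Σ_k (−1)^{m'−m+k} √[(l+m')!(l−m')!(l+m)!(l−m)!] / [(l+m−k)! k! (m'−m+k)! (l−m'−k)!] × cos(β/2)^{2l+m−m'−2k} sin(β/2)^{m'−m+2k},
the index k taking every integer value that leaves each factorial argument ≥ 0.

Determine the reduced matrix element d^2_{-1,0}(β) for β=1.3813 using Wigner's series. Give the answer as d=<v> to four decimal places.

d^2_{-1,0}(β=1.3813) via Wigner's sum:
c=cos(1.3813/2)=0.770832, s=sin(1.3813/2)=0.637038; N=√[1·6·2·2]=4.898979
k: max(0,(0)−(-1))=1 … min(2+(0),2−(-1))=2
  k=1: (−1)^0·4.8990/(2)·0.7708^3·0.6370^1 = +0.714695
  k=2: (−1)^1·4.8990/(2)·0.7708^1·0.6370^3 = -0.488126
d^2_{-1,0}(1.3813) = +0.714695 -0.488126 = +0.226568

d=0.2266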